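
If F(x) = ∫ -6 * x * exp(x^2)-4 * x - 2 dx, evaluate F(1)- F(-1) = -4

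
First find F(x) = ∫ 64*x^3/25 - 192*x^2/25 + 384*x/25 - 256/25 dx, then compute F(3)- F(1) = 128/5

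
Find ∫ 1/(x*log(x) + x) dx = log(log(x) + 1) + C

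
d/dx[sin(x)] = cos(x)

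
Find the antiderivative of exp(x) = exp(x) + C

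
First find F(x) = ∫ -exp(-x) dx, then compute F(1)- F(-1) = -E + exp(-1)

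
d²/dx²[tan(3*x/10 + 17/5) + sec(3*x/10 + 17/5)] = 9*tan(3*x/10 + 17/5)^3/50 + 9*tan(3*x/10 + 17/5)^2*sec(3*x/10 + 17/5)/50 + 9*tan(3*x/10 + 17/5)/50 + 9*sec(3*x/10 + 17/5)/100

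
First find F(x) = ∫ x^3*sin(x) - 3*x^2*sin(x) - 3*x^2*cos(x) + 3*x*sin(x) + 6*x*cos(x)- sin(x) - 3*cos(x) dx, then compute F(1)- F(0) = -1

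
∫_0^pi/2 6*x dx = 3*pi^2/4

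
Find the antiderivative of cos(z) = sin(z) + C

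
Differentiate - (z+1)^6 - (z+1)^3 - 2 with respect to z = -6*z^5 - 30*z^4 - 60*z^3 - 63*z^2 - 36*z - 9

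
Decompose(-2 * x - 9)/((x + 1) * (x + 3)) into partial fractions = 3/(2*(x + 3)) - 7/(2*(x + 1))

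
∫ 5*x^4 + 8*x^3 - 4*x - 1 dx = x^5 + 2*x^4 - 2*x^2 - x + C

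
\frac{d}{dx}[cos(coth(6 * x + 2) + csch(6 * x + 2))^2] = 6*(cosh(6*x + 2) + 1)*sin(2*coth(6*x + 2) + 2*csch(6*x + 2))/sinh(6*x + 2)^2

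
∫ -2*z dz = -z^2 + C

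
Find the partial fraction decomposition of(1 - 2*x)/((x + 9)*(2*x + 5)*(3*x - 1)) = 3/(476*(3*x - 1)) - 24/(221*(2*x + 5)) + 19/(364*(x + 9))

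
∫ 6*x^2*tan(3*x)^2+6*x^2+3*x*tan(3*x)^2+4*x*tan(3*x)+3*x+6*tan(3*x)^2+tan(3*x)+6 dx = (2*x^2 + x + 2)*tan(3*x) + C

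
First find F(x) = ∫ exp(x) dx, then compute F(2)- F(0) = -1 + exp(2)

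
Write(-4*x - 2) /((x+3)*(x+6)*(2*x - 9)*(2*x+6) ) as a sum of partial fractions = -16/(945*(2*x - 9)) - 11/(189*(x + 6)) + 1/(15*(x + 3)) - 1/(9*(x + 3)^2)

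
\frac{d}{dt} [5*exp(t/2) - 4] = 5*exp(t/2)/2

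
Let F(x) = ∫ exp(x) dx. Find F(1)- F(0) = -1 + E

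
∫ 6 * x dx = 3*x^2 + C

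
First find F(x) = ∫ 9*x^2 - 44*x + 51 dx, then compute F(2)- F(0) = 38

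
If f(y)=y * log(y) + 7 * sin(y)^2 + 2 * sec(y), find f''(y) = (-14*y*sin(y)^2 + 14*y*cos(y)^2 + 4*y*tan(y)^2*sec(y) + 2*y*sec(y) + 1)/y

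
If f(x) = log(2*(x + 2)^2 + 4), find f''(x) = (-2*x^2 - 8*x - 4)/(x^4 + 8*x^3 + 28*x^2 + 48*x + 36)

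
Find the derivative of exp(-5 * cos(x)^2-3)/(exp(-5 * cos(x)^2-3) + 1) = 10*exp(8)*exp(5*sin(x)^2)*sin(x)*cos(x)/(exp(5*sin(x)^2) + exp(8))^2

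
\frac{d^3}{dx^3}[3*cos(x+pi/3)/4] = 3*sin(x + pi/3)/4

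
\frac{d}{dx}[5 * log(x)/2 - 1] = 5/(2*x)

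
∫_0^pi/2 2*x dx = pi^2/4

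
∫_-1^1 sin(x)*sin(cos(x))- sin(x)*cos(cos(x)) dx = 0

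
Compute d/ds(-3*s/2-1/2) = -3/2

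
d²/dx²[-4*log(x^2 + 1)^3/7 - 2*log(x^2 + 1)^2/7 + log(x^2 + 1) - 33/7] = (24*x^2*log(x^2 + 1)^2 - 88*x^2*log(x^2 + 1) - 30*x^2 - 24*log(x^2 + 1)^2 - 8*log(x^2 + 1) + 14)/(7*x^4 + 14*x^2 + 7)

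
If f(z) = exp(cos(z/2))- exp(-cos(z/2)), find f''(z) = (exp(2*cos(z/2))*sin(z/2)^2 - exp(2*cos(z/2))*cos(z/2) - sin(z/2)^2 - cos(z/2))*exp(-cos(z/2))/4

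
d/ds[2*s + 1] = 2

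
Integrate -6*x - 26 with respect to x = -3*x^2 - 26*x + C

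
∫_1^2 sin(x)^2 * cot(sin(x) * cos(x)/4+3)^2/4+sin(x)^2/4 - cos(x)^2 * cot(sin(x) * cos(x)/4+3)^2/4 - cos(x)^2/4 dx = cot(sin(4)/8 + 3) - cot(sin(2)/8 + 3)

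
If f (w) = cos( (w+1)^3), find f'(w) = -3*(w + 1)^2*sin(w^3 + 3*w^2 + 3*w + 1)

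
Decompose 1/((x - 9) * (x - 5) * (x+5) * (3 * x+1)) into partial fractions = 27/(6272*(3*x + 1)) - 1/(1960*(x + 5)) - 1/(640*(x - 5)) + 1/(1568*(x - 9))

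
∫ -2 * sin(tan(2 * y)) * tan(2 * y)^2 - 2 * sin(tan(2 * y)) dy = cos(tan(2*y)) + C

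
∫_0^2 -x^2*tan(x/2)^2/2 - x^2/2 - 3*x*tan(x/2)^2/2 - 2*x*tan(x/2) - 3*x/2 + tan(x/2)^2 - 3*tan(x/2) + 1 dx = -8*tan(1)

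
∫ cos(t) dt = sin(t) + C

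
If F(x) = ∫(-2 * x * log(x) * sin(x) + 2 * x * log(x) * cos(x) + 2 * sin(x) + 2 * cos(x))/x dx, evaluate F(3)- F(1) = 2*(cos(3) + sin(3))*log(3)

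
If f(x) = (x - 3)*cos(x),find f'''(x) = x*sin(x) - 3*sin(x) - 3*cos(x)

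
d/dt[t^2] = 2*t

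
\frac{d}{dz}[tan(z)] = cos(z)^(-2)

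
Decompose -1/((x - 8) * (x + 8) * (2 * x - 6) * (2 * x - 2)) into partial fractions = 1/(6336*(x + 8)) - 1/(504*(x - 1)) + 1/(440*(x - 3)) - 1/(2240*(x - 8))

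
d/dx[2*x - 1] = 2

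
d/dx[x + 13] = 1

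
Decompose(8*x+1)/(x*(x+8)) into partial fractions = 63/(8*(x + 8)) + 1/(8*x)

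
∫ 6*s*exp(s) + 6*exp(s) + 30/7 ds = 6*s*(7*exp(s) + 5)/7 + C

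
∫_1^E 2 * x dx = -1 + exp(2)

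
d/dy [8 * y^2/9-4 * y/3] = 16*y/9 - 4/3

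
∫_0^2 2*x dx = 4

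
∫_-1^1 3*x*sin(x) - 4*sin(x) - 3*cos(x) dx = -6*cos(1)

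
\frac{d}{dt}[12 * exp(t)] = 12*exp(t)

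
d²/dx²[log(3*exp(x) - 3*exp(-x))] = -4*exp(2*x)/(exp(4*x) - 2*exp(2*x) + 1)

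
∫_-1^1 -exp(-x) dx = -E + exp(-1)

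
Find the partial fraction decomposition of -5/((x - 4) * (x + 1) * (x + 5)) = -5/(36*(x + 5)) + 1/(4*(x + 1)) - 1/(9*(x - 4))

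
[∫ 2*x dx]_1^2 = 3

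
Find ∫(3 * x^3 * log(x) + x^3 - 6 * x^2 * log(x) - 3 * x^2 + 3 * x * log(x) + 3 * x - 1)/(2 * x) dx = (x - 1)^3*log(x)/2 + C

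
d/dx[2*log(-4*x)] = 2/x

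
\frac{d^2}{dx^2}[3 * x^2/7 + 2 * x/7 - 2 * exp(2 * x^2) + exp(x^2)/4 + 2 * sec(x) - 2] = -32*x^2*exp(2*x^2) + x^2*exp(x^2) - 8*exp(2*x^2) + exp(x^2)/2 + 6/7 - 2/cos(x) + 4/cos(x)^3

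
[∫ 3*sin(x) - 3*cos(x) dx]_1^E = 3*sqrt(2)*(-sin(pi/4 + E) + sin(pi/4 + 1))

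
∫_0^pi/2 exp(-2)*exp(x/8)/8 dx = -exp(-2) + exp(-2 + pi/16)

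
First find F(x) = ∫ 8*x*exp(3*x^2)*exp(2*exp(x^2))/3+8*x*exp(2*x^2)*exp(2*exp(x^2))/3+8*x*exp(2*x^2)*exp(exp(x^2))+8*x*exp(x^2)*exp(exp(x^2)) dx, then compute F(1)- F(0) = -4*E - 2*exp(2)/3 + 4*exp(1 + E) + 2*exp(2 + 2*E)/3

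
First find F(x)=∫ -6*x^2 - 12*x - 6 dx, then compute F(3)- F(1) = -112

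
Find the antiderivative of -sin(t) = cos(t) + C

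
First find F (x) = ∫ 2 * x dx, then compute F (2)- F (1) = 3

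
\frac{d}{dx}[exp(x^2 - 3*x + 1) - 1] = 2*x*exp(x^2 - 3*x + 1) - 3*exp(x^2 - 3*x + 1)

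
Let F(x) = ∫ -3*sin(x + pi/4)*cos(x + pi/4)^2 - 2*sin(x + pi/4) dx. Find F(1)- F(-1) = -sqrt(2)*(sin(3) + 11*sin(1))/4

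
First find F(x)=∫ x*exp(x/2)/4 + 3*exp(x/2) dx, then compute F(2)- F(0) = -5 + 6*E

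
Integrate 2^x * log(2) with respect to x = 2^x + C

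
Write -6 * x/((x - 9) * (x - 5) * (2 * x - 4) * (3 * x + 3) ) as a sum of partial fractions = -1/(180*(x + 1)) - 2/(63*(x - 2)) + 5/(72*(x - 5)) - 9/(280*(x - 9))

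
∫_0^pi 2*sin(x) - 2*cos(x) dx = 4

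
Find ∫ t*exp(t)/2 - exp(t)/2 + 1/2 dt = (t - 2)*(exp(t) + 1)/2 + C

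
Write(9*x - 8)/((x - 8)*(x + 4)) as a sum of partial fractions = 11/(3*(x + 4)) + 16/(3*(x - 8))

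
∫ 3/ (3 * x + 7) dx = log(3*x + 7) + C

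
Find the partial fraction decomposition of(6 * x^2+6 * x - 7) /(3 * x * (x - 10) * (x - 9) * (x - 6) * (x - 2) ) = -29/(1344*(x - 2)) + 245/(864*(x - 6)) - 533/(567*(x - 9)) + 653/(960*(x - 10)) - 7/(3240*x)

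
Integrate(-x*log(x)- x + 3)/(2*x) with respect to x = (3 - x)*log(x)/2 + C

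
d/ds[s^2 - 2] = 2*s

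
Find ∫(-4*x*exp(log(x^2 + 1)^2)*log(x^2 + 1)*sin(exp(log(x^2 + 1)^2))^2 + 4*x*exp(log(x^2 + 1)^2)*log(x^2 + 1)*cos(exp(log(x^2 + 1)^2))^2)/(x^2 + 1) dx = sin(2*exp(log(x^2 + 1)^2))/2 + C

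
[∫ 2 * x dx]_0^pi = pi^2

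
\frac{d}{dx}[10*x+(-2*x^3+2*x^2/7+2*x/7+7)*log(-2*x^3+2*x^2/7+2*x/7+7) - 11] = -6*x^2*log(-2*x^3 + 2*x^2/7 + 2*x/7 + 7) - 6*x^2 + 4*x*log(-2*x^3 + 2*x^2/7 + 2*x/7 + 7)/7 + 4*x/7 + 2*log(-2*x^3 + 2*x^2/7 + 2*x/7 + 7)/7 + 72/7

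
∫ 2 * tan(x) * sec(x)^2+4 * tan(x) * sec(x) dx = (sec(x) + 2)^2 + C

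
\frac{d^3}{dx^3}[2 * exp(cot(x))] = -2*(3 + 6/tan(x) + 11/tan(x)^2 + 12/tan(x)^3 + 9/tan(x)^4 + 6/tan(x)^5 + tan(x)^(-6))*exp(1/tan(x))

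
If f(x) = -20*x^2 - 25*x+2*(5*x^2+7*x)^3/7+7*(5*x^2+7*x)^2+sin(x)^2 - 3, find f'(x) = 1500*x^5/7 + 750*x^4 + 1540*x^3 + 1764*x^2 + 646*x + sin(2*x) - 25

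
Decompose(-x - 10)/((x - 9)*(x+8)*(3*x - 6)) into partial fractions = -1/(255*(x + 8)) + 2/(35*(x - 2)) - 19/(357*(x - 9))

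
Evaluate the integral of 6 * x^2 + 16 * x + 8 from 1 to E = -18 + 2*E*(2 + E)^2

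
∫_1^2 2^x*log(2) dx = 2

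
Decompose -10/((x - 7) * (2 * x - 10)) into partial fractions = 5/(2*(x - 5)) - 5/(2*(x - 7))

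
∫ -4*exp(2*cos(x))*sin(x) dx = 2*exp(2*cos(x)) + C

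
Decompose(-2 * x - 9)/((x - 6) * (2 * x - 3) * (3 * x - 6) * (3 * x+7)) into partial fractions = 3/(575*(3*x + 7)) - 32/(207*(2*x - 3)) + 1/(12*(x - 2)) - 7/(900*(x - 6))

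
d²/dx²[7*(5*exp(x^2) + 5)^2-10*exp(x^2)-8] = 2800*x^2*exp(2*x^2) + 1360*x^2*exp(x^2) + 700*exp(2*x^2) + 680*exp(x^2)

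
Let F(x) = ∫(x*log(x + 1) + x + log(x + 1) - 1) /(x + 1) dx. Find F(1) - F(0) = 0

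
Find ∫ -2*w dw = -w^2 + C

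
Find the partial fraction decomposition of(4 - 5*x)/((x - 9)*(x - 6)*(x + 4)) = 12/(65*(x + 4)) + 13/(15*(x - 6)) - 41/(39*(x - 9))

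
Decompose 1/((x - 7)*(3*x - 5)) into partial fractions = -3/(16*(3*x - 5)) + 1/(16*(x - 7))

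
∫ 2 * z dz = z^2 + C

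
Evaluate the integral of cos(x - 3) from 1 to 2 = -sin(1) + sin(2)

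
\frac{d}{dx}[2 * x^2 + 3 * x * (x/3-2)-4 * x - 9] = 6*x - 10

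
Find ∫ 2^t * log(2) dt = 2^t + C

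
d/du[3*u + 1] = 3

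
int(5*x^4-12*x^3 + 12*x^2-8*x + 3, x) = x^5 - 3*x^4 + 4*x^3 - 4*x^2 + 3*x + C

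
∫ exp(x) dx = exp(x) + C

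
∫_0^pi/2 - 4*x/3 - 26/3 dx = -20 + (4 - pi)*(pi/6 + 5)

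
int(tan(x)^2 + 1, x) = tan(x) + C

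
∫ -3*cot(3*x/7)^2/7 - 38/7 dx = -5*x + cot(3*x/7) + C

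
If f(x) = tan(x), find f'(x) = cos(x)^(-2)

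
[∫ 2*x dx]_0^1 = 1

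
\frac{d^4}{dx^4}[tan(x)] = 24*tan(x)^5 + 40*tan(x)^3 + 16*tan(x)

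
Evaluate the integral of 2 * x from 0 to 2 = 4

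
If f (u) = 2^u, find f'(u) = 2^u*log(2)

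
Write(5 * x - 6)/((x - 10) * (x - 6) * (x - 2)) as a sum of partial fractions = 1/(8*(x - 2)) - 3/(2*(x - 6)) + 11/(8*(x - 10))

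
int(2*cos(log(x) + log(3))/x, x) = 2*sin(log(3*x)) + C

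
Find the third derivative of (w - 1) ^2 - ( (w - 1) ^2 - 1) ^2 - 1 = 24 - 24*w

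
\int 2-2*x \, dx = -x^2 + 2*x + C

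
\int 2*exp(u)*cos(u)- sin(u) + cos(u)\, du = sqrt(2)*(exp(u) + 1)*sin(u + pi/4) + C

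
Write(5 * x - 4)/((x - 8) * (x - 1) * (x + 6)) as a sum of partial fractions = -17/(49*(x + 6)) - 1/(49*(x - 1)) + 18/(49*(x - 8))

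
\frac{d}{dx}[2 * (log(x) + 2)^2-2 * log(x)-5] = (4*log(x) + 6)/x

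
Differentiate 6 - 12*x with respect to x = -12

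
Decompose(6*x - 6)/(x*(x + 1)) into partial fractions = 12/(x + 1) - 6/x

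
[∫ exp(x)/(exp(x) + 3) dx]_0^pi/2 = -log(4) + log(3 + exp(pi/2))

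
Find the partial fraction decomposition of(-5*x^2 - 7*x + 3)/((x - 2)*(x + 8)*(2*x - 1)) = 7/(51*(2*x - 1)) - 261/(170*(x + 8)) - 31/(30*(x - 2))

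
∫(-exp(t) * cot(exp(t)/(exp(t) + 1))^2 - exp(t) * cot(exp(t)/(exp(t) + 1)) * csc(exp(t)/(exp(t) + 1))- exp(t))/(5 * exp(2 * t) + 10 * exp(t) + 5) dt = cot(exp(t)/(exp(t) + 1))/5 + csc(exp(t)/(exp(t) + 1))/5 + C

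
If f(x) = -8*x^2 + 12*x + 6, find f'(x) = 12 - 16*x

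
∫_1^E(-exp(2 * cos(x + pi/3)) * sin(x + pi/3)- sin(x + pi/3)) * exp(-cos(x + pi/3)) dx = -exp(-cos(pi/3 + E)) - exp(cos(1 + pi/3)) + exp(cos(pi/3 + E)) + exp(-cos(1 + pi/3))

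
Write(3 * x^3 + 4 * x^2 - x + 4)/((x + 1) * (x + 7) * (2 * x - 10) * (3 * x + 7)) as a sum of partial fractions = -135/(1232*(3*x + 7)) + 137/(336*(x + 7)) - 1/(48*(x + 1)) + 79/(528*(x - 5))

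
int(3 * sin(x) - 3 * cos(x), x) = -3*sqrt(2)*sin(x + pi/4) + C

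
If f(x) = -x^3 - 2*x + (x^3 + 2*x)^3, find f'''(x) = 504*x^6 + 1260*x^4 + 720*x^2 + 42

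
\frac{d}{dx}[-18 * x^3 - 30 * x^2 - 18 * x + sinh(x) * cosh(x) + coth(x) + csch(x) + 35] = -54*x^2 - 60*x + 2*sinh(x)^2 - 17 - cosh(x)/sinh(x)^2 - 1/sinh(x)^2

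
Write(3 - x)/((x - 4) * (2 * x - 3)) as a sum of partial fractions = -3/(5*(2*x - 3)) - 1/(5*(x - 4))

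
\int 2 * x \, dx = x^2 + C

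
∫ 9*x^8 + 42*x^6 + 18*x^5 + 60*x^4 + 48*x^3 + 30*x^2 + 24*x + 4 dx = x^9 + 6*x^7 + 3*x^6 + 12*x^5 + 12*x^4 + 10*x^3 + 12*x^2 + 4*x + C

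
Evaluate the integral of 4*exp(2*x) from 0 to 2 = 2*(-exp(-2) + exp(2))*exp(2)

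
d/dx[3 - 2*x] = -2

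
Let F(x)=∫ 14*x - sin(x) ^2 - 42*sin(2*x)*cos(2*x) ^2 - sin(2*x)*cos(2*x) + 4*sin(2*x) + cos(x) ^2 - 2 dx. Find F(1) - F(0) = 13*cos(2)/4 - 1/8 + cos(4)/8 + sin(2)/2 + 7*cos(6)/4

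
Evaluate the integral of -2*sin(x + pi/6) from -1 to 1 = -2*sin(1)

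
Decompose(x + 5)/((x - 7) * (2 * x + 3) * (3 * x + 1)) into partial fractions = -3/(11*(3*x + 1)) + 2/(17*(2*x + 3)) + 6/(187*(x - 7))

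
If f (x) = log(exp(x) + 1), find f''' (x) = (-exp(2*x) + exp(x))/(exp(3*x) + 3*exp(2*x) + 3*exp(x) + 1)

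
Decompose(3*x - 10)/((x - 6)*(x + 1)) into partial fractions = 13/(7*(x + 1)) + 8/(7*(x - 6))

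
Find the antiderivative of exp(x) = exp(x) + C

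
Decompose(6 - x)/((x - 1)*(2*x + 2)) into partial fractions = -7/(4*(x + 1)) + 5/(4*(x - 1))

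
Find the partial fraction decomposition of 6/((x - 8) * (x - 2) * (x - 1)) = 6/(7*(x - 1)) - 1/(x - 2) + 1/(7*(x - 8))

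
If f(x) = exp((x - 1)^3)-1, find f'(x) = 3*x^2*exp(x^3 - 3*x^2 + 3*x - 1) - 6*x*exp(x^3 - 3*x^2 + 3*x - 1) + 3*exp(x^3 - 3*x^2 + 3*x - 1)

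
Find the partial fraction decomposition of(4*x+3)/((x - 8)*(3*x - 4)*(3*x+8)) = -23/(384*(3*x + 8)) - 5/(48*(3*x - 4)) + 7/(128*(x - 8))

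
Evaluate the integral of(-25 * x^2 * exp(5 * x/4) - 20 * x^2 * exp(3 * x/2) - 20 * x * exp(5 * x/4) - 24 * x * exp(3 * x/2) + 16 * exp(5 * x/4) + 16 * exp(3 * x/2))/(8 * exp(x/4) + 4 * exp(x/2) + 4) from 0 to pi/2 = pi*(4 - 5*pi/2)*exp(5*pi/8)/(2*(1 + exp(pi/8)))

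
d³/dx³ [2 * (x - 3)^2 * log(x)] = (4*x^2 + 12*x + 36)/x^3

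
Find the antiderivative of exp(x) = exp(x) + C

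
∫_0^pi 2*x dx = pi^2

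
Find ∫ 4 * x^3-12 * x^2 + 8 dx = x^4 - 4*x^3 + 8*x + C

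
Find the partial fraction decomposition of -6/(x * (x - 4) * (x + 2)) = -1/(2*(x + 2)) - 1/(4*(x - 4)) + 3/(4*x)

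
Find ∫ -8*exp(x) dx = -8*exp(x) + C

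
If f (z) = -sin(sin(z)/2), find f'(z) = -cos(z)*cos(sin(z)/2)/2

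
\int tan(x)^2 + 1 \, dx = tan(x) + C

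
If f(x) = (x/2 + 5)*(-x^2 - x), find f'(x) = -3*x^2/2 - 11*x - 5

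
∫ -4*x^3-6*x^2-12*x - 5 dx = -x^4 - 2*x^3 - 6*x^2 - 5*x + C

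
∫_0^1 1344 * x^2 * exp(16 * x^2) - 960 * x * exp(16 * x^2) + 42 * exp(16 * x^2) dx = 30 + 12*exp(16)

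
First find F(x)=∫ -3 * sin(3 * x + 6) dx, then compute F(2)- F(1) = cos(12) - cos(9)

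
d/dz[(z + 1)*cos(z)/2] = -z*sin(z)/2 - sin(z)/2 + cos(z)/2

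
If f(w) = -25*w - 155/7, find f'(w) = -25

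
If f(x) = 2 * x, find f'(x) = 2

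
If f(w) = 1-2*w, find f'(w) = -2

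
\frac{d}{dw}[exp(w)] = exp(w)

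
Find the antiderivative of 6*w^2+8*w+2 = 2*w^3 + 4*w^2 + 2*w + C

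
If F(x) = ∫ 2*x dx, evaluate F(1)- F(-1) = 0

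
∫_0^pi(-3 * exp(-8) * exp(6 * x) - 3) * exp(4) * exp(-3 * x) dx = -exp(-4 + 3*pi) - exp(4) + exp(4 - 3*pi) + exp(-4)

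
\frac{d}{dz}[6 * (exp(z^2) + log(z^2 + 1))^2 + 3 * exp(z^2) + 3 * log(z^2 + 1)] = (24*z^3*exp(2*z^2) + 24*z^3*exp(z^2)*log(z^2 + 1) + 6*z^3*exp(z^2) + 24*z*exp(2*z^2) + 24*z*exp(z^2)*log(z^2 + 1) + 30*z*exp(z^2) + 24*z*log(z^2 + 1) + 6*z)/(z^2 + 1)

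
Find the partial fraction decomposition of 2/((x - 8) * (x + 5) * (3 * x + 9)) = 1/(39*(x + 5)) - 1/(33*(x + 3)) + 2/(429*(x - 8))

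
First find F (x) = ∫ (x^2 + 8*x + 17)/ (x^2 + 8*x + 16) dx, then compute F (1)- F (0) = 21/20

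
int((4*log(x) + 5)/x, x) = 2*(log(x) + 1)^2 + log(x) + C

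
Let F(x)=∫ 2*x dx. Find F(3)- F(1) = 8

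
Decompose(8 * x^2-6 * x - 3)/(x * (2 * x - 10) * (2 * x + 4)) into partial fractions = 41/(56*(x + 2)) + 167/(140*(x - 5)) + 3/(40*x)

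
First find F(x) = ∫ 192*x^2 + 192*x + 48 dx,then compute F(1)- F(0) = 208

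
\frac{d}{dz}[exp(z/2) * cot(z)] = (1/(2*tan(z)) - 1/sin(z)^2)*exp(z/2)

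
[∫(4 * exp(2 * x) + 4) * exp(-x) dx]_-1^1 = -8*exp(-1) + 8*E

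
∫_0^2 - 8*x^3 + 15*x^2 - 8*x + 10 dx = 12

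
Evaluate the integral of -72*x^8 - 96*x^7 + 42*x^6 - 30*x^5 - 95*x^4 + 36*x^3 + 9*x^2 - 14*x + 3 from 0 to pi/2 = -(-pi/2 + 1 + pi^2/4 + pi^3/4)^3 - (-pi/2 + 1 + pi^2/4 + pi^3/4)^2 - pi + 2 + pi^2/2 + pi^3/2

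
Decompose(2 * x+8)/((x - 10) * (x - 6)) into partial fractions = -5/(x - 6) + 7/(x - 10)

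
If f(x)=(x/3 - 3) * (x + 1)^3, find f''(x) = 4*x^2 - 12*x - 16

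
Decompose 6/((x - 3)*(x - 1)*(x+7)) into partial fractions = 3/(40*(x + 7)) - 3/(8*(x - 1)) + 3/(10*(x - 3))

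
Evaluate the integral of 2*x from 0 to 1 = 1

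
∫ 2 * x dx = x^2 + C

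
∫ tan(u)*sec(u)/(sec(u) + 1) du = log(sec(u) + 1) + C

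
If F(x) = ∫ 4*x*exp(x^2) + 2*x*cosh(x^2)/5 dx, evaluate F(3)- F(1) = -2*E - sinh(1)/5 + sinh(9)/5 + 2*exp(9)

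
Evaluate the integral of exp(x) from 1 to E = -E + exp(E)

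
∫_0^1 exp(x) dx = -1 + E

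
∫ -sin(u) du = cos(u) + C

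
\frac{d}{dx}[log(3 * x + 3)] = 1/(x + 1)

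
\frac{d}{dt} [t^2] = 2*t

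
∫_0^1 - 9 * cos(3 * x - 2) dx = -3*sin(2) - 3*sin(1)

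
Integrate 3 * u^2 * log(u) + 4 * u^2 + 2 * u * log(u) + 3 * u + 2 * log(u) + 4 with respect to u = u*(log(u) + 1)*(u^2 + u + 2) + C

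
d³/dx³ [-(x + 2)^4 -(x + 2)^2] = -24*x - 48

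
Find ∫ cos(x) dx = sin(x) + C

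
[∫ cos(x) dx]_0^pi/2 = 1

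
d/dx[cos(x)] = -sin(x)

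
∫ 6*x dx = 3*x^2 + C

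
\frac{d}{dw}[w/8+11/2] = 1/8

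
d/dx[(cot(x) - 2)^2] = 2*(2 - cos(x)/sin(x))/sin(x)^2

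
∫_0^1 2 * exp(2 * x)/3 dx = -1/3 + exp(2)/3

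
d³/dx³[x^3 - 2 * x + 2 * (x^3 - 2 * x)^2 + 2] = 240*x^3 - 192*x + 6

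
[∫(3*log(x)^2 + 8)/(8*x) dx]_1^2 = log(2)^3/8 + log(2)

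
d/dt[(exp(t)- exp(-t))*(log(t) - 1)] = (t*exp(2*t)*log(t) - t*exp(2*t) + t*log(t) - t + exp(2*t) - 1)*exp(-t)/t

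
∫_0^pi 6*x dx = 3*pi^2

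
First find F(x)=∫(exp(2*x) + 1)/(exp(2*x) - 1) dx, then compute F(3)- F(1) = -log(E - exp(-1)) + log(-exp(-3) + exp(3))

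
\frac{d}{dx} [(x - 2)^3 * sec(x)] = (x - 2)^2*(x*sin(x)/cos(x) - 2*sin(x)/cos(x) + 3)/cos(x)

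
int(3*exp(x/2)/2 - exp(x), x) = 3*exp(x/2) - exp(x) + C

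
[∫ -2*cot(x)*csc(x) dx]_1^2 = -2*csc(1) + 2*csc(2)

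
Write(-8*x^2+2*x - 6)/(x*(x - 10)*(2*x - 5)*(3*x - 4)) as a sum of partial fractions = -237/(364*(3*x - 4)) + 136/(175*(2*x - 5)) - 131/(650*(x - 10)) + 3/(100*x)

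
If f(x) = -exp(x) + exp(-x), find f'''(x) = (-exp(2*x) - 1)*exp(-x)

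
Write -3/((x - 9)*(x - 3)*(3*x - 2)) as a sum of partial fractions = -27/(175*(3*x - 2)) + 1/(14*(x - 3)) - 1/(50*(x - 9))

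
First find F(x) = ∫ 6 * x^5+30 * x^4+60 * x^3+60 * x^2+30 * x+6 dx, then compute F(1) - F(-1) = 64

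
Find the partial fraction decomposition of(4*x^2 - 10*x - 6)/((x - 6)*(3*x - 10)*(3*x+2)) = 11/(360*(3*x + 2)) - 23/(144*(3*x - 10)) + 39/(80*(x - 6))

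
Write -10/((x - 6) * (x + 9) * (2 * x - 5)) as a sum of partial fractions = 40/(161*(2*x - 5)) - 2/(69*(x + 9)) - 2/(21*(x - 6))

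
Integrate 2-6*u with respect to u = -3*u^2 + 2*u + C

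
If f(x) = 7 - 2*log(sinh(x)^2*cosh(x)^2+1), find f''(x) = -4*(sinh(x)^8 + 3*sinh(x)^6 + 10*sinh(x)^4 - sinh(x)^2*cosh(x)^6 + 8*sinh(x)^2 + 1)/(sinh(x)^4 + sinh(x)^2 + 1)^2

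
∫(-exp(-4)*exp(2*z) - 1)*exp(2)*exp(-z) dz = -2*sinh(z - 2) + C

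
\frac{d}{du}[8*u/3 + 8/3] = 8/3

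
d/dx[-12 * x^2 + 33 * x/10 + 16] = 33/10 - 24*x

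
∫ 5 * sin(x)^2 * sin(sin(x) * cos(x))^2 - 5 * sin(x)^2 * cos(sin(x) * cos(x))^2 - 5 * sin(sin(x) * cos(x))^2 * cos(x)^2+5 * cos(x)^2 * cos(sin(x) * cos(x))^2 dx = 5*sin(sin(2*x))/2 + C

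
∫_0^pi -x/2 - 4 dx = -(pi/2 + 5)^2 + pi + 25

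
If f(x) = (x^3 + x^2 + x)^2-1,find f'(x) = 6*x^5 + 10*x^4 + 12*x^3 + 6*x^2 + 2*x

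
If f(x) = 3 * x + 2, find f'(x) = 3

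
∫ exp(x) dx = exp(x) + C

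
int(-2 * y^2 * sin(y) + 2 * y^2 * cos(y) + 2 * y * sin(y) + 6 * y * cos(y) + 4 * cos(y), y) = 2*sqrt(2)*(y^2 + y + 1)*sin(y + pi/4) + C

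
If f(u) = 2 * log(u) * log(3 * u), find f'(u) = (4*log(u) + 2*log(3))/u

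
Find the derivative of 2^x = 2^x*log(2)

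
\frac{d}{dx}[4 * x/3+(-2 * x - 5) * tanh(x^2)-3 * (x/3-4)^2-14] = -4*x^2/cosh(x^2)^2 - 2*x/3 - 10*x/cosh(x^2)^2 - 2*tanh(x^2) + 28/3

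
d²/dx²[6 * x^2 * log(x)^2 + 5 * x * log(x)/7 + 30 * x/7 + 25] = (84*x*log(x)^2 + 252*x*log(x) + 84*x + 5)/(7*x)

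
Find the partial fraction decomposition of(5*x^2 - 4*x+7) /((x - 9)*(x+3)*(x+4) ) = 103/(13*(x + 4)) - 16/(3*(x + 3)) + 94/(39*(x - 9))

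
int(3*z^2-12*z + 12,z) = z^3 - 6*z^2 + 12*z + C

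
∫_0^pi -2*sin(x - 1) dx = -4*cos(1)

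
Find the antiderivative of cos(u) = sin(u) + C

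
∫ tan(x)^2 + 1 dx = tan(x) + C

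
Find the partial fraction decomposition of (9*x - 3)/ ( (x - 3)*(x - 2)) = -15/(x - 2) + 24/(x - 3)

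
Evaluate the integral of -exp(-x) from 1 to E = -exp(-1) + exp(-E)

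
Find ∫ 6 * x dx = 3*x^2 + C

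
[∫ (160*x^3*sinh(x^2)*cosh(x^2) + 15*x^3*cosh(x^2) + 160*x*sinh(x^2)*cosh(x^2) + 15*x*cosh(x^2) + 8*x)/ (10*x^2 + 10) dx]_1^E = -2*cosh(2) - 3*sinh(1)/4 - 2*log(2)/5 + 2*log(1 + exp(2))/5 + 3*sinh(exp(2))/4 + 2*cosh(2*exp(2))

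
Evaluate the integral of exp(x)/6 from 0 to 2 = -1/6 + exp(2)/6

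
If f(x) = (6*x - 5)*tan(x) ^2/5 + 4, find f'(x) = 12*x*sin(x)/(5*cos(x)^3) - 2*sin(x)/cos(x)^3 - 6/5 + 6/(5*cos(x)^2)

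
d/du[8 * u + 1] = 8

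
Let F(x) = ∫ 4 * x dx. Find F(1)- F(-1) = 0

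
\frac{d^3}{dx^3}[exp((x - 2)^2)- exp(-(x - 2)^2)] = (8*x^3*exp(2*x^2 - 8*x + 8) + 8*x^3 - 48*x^2*exp(2*x^2 - 8*x + 8) - 48*x^2 + 108*x*exp(2*x^2 - 8*x + 8) + 84*x - 88*exp(2*x^2 - 8*x + 8) - 40)*exp(-x^2 + 4*x - 4)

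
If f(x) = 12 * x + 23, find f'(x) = 12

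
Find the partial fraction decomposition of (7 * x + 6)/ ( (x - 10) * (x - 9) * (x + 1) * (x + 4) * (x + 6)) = -3/(200*(x + 6)) + 11/(546*(x + 4)) - 1/(1650*(x + 1)) - 23/(650*(x - 9)) + 19/(616*(x - 10))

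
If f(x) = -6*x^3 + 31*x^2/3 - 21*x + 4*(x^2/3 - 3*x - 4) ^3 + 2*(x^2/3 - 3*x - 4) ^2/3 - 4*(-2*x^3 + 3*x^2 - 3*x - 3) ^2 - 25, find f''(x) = -4280*x^4/9 + 880*x^3 - 5752*x^2/9 + 28*x - 5714/9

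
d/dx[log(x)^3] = 3*log(x)^2/x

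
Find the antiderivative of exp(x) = exp(x) + C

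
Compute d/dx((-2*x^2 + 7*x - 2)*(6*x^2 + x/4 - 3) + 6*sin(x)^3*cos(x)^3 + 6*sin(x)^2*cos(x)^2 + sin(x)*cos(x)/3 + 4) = -48*x^3 + 249*x^2/2 - 17*x/2 + 9*(1 - cos(2*x))^3/2 - 27*(1 - cos(2*x))^2/2 + 3*sin(4*x) - 26*cos(2*x)/3 - 25/2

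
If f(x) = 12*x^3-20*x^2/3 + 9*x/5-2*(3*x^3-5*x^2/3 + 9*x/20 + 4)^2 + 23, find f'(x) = -108*x^5 + 100*x^4 - 1972*x^3/45 - 99*x^2 + 3919*x/100 - 27/5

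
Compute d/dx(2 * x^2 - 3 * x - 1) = 4*x - 3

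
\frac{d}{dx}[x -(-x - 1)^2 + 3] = -2*x - 1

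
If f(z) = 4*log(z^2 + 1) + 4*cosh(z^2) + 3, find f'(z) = 8*z*(z^2*sinh(z^2) + sinh(z^2) + 1)/(z^2 + 1)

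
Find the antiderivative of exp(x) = exp(x) + C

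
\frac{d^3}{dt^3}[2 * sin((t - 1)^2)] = -16*t^3*cos(t^2 - 2*t + 1) + 48*t^2*cos(t^2 - 2*t + 1) - 24*t*sin(t^2 - 2*t + 1) - 48*t*cos(t^2 - 2*t + 1) + 24*sin(t^2 - 2*t + 1) + 16*cos(t^2 - 2*t + 1)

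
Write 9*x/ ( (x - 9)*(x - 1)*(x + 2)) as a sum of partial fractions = -6/(11*(x + 2)) - 3/(8*(x - 1)) + 81/(88*(x - 9))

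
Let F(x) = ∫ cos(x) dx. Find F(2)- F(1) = -sin(1) + sin(2)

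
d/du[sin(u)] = cos(u)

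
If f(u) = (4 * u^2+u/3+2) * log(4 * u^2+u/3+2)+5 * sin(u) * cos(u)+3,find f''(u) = (288*u^2*log(4*u^2 + u/3 + 2) - 360*u^2*sin(2*u) + 864*u^2 + 24*u*log(4*u^2 + u/3 + 2) - 30*u*sin(2*u) + 72*u + 144*log(4*u^2 + u/3 + 2) - 180*sin(2*u) + 145)/(36*u^2 + 3*u + 18)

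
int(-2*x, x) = -x^2 + C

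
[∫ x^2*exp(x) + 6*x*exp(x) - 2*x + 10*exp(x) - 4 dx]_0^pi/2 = (-1 + exp(pi/2))*(2 + (pi/2 + 2)^2)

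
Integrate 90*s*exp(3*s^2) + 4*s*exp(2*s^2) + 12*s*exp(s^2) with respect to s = (15*exp(2*s^2) + exp(s^2) + 6)*exp(s^2) + C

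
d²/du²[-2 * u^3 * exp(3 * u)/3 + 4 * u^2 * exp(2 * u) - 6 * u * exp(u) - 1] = -6*u^3*exp(3*u) - 12*u^2*exp(3*u) + 16*u^2*exp(2*u) - 4*u*exp(3*u) + 32*u*exp(2*u) - 6*u*exp(u) + 8*exp(2*u) - 12*exp(u)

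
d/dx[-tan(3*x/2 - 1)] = -3*tan(3*x/2 - 1)^2/2 - 3/2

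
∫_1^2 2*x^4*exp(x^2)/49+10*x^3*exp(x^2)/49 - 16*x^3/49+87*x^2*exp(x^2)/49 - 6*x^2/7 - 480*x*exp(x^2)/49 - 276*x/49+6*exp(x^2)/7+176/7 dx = -19*exp(4)/7 + 197*E/49 + 660/49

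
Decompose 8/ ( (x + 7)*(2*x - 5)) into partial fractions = 16/(19*(2*x - 5)) - 8/(19*(x + 7))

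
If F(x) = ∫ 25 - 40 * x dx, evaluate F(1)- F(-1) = 50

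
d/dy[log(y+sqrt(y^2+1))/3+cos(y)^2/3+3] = (-y^2*sin(2*y) - y*sqrt(y^2 + 1)*sin(2*y) + y + sqrt(y^2 + 1) - sin(2*y))/(3*y^2 + 3*y*sqrt(y^2 + 1) + 3)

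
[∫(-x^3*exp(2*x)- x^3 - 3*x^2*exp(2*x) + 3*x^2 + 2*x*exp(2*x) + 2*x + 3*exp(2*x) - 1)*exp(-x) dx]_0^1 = -2*exp(-1) + 2*E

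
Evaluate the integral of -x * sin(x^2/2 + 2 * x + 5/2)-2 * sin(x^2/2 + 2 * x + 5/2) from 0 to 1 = cos(5) - cos(5/2)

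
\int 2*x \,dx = x^2 + C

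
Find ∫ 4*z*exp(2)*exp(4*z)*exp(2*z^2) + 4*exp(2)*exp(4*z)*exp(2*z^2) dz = exp(2*z^2 + 4*z + 2) + C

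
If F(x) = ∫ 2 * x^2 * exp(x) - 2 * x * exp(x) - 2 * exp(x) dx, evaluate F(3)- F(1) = 4*exp(3)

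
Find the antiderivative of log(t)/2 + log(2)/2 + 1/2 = t*log(2*t)/2 + C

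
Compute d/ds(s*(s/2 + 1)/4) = s/4 + 1/4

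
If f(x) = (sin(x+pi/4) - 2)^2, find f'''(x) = -4*cos(2*x) + 4*cos(x + pi/4)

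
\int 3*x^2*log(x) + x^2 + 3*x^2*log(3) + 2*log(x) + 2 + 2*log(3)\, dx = x*(x^2 + 2)*log(3*x) + C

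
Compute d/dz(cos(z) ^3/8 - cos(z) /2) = 3*sin(z)^3/8 + sin(z)/8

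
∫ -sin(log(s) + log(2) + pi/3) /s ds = cos(log(2*s) + pi/3) + C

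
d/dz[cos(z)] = -sin(z)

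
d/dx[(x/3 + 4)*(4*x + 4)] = 8*x/3 + 52/3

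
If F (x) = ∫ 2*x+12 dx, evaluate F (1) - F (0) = 13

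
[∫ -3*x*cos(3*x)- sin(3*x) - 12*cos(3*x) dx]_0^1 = -5*sin(3)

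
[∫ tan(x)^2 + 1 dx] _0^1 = tan(1)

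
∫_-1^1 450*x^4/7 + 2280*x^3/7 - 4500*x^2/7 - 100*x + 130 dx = -1000/7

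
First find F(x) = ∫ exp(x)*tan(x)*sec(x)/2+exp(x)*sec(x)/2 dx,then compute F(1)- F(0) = -1/2 + E*sec(1)/2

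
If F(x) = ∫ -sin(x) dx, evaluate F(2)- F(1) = -cos(1) + cos(2)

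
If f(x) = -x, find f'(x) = -1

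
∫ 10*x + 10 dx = 5*x^2 + 10*x + C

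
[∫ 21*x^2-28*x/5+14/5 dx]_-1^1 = 98/5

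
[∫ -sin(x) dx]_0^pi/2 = -1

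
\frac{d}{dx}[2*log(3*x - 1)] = 6/(3*x - 1)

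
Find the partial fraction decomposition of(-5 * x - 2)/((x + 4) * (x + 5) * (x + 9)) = 43/(20*(x + 9)) - 23/(4*(x + 5)) + 18/(5*(x + 4))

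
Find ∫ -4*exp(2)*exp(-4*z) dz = exp(2 - 4*z) + C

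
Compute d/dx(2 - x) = -1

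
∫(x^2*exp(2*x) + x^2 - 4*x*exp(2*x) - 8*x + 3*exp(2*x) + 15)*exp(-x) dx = 2*(x - 3)^2*sinh(x) + C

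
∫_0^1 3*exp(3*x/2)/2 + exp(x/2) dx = -3 + 2*exp(1/2) + exp(3/2)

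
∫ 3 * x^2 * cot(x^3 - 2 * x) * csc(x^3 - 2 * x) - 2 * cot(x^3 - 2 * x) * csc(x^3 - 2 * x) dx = -csc(x*(x^2 - 2)) + C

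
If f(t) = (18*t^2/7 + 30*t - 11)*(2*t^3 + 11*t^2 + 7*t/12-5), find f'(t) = 180*t^4/7 + 2472*t^3/7 + 1857*t^2/2 - 1629*t/7 - 1877/12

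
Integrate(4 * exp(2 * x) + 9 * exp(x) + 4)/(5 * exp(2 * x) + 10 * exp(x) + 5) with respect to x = (2*(2*x - 11)*(exp(x) + 1) + exp(x))/(5*(exp(x) + 1)) + C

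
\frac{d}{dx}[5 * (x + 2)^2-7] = 10*x + 20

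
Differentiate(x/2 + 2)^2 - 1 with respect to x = x/2 + 2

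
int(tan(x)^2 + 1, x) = tan(x) + C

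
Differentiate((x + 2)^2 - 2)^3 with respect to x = 6*x^5 + 60*x^4 + 216*x^3 + 336*x^2 + 216*x + 48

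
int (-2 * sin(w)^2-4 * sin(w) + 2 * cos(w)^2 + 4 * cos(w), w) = (sqrt(2)*sin(w + pi/4) + 2)^2 + C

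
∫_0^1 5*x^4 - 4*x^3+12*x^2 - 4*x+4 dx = 6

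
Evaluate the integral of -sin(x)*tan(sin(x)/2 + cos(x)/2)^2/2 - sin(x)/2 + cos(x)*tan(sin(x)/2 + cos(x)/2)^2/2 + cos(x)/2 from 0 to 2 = -tan(1/2) + tan(cos(2)/2 + sin(2)/2)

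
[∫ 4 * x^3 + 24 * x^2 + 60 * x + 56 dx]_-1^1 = 128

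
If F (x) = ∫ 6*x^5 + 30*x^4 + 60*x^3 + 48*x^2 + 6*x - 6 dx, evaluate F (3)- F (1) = 3808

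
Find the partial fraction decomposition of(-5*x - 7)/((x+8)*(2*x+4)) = -11/(4*(x + 8)) + 1/(4*(x + 2))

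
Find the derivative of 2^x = 2^x*log(2)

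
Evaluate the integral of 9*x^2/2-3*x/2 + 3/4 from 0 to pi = -3*pi^2/4 + 3*pi/4 + 3*pi^3/2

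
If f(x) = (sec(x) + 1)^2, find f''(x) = 6*tan(x)^4 + 8*tan(x)^2 + 2 - 2/cos(x) + 4/cos(x)^3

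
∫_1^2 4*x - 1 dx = 5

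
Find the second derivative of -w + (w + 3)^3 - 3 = 6*w + 18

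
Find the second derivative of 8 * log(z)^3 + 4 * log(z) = (-24*log(z)^2 + 48*log(z) - 4)/z^2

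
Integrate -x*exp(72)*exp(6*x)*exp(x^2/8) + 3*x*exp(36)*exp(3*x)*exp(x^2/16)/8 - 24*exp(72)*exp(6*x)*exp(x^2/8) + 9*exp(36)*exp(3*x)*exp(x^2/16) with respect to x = 3*exp((x + 24)^2/16) - 4*exp((x + 24)^2/8) + C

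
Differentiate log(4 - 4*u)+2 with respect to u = 1/(u - 1)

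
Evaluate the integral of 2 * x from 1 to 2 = 3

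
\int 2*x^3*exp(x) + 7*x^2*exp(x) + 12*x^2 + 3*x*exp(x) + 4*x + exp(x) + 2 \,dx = x*(exp(x) + 2)*(2*x^2 + x + 1) + C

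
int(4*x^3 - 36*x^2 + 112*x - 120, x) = x^4 - 12*x^3 + 56*x^2 - 120*x + C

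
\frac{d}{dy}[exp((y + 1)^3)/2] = 3*y^2*exp(y^3 + 3*y^2 + 3*y + 1)/2 + 3*y*exp(y^3 + 3*y^2 + 3*y + 1) + 3*exp(y^3 + 3*y^2 + 3*y + 1)/2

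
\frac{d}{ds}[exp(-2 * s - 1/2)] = -2*exp(-2*s - 1/2)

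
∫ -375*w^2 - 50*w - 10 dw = -125*w^3 - 25*w^2 - 10*w + C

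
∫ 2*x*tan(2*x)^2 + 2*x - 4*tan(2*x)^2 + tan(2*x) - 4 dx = (x - 2)*tan(2*x) + C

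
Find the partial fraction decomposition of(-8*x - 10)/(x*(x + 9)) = -62/(9*(x + 9)) - 10/(9*x)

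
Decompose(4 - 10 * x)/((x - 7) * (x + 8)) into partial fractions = -28/(5*(x + 8)) - 22/(5*(x - 7))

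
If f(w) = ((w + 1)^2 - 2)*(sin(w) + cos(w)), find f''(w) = -w^2*sin(w) - w^2*cos(w) - 6*w*sin(w) + 2*w*cos(w) - sin(w) + 7*cos(w)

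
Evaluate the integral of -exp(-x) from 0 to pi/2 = -1 + exp(-pi/2)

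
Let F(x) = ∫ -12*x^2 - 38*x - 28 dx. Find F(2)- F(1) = -113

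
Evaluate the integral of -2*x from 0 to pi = -pi^2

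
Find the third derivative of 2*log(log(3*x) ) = (4*log(x)^2 + 6*log(x) + 8*log(3)*log(x) + 4 + 4*log(3)^2 + 6*log(3))/(x^3*log(x)^3 + 3*x^3*log(3)*log(x)^2 + 3*x^3*log(3)^2*log(x) + x^3*log(3)^3)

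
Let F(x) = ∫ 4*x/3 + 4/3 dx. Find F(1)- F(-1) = 8/3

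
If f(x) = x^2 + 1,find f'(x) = 2*x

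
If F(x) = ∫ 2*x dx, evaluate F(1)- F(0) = 1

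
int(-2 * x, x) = -x^2 + C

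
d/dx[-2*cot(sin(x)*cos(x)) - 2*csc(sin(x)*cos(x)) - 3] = 2*(-sin(2*x - sin(2*x)/2)/tan(sin(2*x)/2) + sin(2*x + sin(2*x)/2)/tan(sin(2*x)/2) + 2*cos(2*x))/(1 - cos(sin(2*x)))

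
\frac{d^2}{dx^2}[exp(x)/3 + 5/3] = exp(x)/3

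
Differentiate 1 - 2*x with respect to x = -2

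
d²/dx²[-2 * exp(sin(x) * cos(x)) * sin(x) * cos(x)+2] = (-3*(1 - cos(2*x))^2*sin(2*x)/4 - 6*(1 - cos(2*x))^2 - (cos(2*x) + 1)^2*sin(2*x)/4 + 5*sin(2*x) - sin(4*x)/2 - 12*cos(2*x) + 8)*exp(sin(2*x)/2)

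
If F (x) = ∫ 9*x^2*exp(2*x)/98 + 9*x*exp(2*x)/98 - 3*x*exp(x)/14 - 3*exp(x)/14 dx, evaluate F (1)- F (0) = -25/4 - 9*E/7 + (3*E/7 + 5)^2/4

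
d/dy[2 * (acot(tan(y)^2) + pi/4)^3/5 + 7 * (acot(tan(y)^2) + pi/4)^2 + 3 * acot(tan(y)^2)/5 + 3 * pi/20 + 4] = (-48*acot(1 - 1/cos(y)^2)^2 + 24*pi*acot(1 - 1/cos(y)^2) + 560*acot(1 - 1/cos(y)^2) - 140*pi - 3*pi^2 - 24)*sin(y)/(20*(tan(y)^4 + 1)*cos(y)^3)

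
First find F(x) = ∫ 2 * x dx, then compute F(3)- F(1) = 8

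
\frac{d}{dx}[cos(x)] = -sin(x)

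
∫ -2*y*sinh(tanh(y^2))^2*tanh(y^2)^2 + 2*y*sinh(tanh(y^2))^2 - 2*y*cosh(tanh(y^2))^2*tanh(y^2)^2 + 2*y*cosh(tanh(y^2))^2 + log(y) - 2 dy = y*log(y) - 3*y + sinh(2*tanh(y^2))/2 + C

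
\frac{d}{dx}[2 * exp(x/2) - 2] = exp(x/2)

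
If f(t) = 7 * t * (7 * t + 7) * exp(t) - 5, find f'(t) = 49*t^2*exp(t) + 147*t*exp(t) + 49*exp(t)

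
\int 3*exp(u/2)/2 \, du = 3*exp(u/2) + C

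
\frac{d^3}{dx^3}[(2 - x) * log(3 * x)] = (x + 4)/x^3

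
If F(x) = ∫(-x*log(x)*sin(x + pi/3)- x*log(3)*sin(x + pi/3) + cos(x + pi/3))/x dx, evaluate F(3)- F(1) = (2*cos(pi/3 + 3) - cos(1 + pi/3))*log(3)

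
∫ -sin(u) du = cos(u) + C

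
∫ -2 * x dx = -x^2 + C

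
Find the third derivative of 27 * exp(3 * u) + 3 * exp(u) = 729*exp(3*u) + 3*exp(u)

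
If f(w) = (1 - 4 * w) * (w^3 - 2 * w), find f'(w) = -16*w^3 + 3*w^2 + 16*w - 2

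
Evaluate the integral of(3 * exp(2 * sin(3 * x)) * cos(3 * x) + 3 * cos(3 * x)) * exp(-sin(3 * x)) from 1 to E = -exp(sin(3)) - exp(-sin(3*E)) + exp(-sin(3)) + exp(sin(3*E))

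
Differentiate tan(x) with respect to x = cos(x)^(-2)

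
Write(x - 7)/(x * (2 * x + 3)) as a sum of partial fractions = 17/(3*(2*x + 3)) - 7/(3*x)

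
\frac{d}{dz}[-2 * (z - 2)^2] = 8 - 4*z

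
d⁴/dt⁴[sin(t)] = sin(t)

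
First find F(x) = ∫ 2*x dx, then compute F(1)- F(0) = 1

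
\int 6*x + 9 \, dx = 3*x^2 + 9*x + C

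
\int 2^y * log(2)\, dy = 2^y + C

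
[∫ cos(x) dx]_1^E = -sin(1) + sin(E)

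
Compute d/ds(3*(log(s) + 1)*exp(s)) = (3*s*exp(s)*log(s) + 3*s*exp(s) + 3*exp(s))/s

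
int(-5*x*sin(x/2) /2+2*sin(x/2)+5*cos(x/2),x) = (5*x - 4)*cos(x/2) + C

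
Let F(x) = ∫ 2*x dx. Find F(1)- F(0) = 1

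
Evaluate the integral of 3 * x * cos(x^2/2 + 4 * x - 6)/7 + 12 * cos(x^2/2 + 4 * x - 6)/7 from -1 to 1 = -3*sin(3/2)/7 + 3*sin(19/2)/7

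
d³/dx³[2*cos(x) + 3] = 2*sin(x)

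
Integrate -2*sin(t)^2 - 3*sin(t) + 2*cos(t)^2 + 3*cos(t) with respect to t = sin(2*t) + 3*sqrt(2)*sin(t + pi/4) + C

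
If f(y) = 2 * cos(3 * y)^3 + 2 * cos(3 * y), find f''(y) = -63*cos(3*y)/2 - 81*cos(9*y)/2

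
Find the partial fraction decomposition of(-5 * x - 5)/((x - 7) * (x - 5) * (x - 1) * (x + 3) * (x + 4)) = 1/(33*(x + 4)) - 1/(32*(x + 3)) - 1/(48*(x - 1)) + 5/(96*(x - 5)) - 1/(33*(x - 7))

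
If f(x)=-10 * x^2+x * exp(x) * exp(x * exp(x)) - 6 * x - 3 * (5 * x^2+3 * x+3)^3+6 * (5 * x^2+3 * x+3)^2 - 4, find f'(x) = -2250*x^5 - 3375*x^4 - 3720*x^3 + x^2*exp(x*exp(x) + 2*x) - 2133*x^2 + x*exp(x*exp(x) + x) + x*exp(x*exp(x) + 2*x) - 848*x + exp(x*exp(x) + x) - 141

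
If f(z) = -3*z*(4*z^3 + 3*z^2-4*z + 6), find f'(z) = -48*z^3 - 27*z^2 + 24*z - 18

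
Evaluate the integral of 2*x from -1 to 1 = 0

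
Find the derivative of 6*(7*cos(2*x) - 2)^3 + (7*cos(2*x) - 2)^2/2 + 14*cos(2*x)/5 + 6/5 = 28*(-3528*sin(x)^4 + 2534*sin(x)^2 - 2277/5)*sin(x)*cos(x)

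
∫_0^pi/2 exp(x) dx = -1 + exp(pi/2)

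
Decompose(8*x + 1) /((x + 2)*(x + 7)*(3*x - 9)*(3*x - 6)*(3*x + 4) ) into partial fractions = -87/(4420*(3*x + 4)) - 11/(13770*(x + 7)) + 1/(120*(x + 2)) - 17/(3240*(x - 2)) + 1/(234*(x - 3))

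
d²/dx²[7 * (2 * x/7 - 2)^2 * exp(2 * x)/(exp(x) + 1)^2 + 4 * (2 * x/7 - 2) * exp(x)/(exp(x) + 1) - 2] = (-8*x^2*exp(3*x) + 16*x^2*exp(2*x) + 136*x*exp(3*x) - 192*x*exp(2*x) + 8*x*exp(x) + 8*exp(4*x) - 528*exp(3*x) + 600*exp(2*x) - 40*exp(x))/(7*exp(4*x) + 28*exp(3*x) + 42*exp(2*x) + 28*exp(x) + 7)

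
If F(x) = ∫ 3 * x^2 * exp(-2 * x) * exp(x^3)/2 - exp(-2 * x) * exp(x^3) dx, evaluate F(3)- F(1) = -exp(-1)/2 + exp(21)/2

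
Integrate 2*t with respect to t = t^2 + C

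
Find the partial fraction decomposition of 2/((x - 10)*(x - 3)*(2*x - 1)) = 8/(95*(2*x - 1)) - 2/(35*(x - 3)) + 2/(133*(x - 10))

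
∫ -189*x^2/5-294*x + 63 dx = -63*x^3/5 - 147*x^2 + 63*x + C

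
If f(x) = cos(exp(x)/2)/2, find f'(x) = -exp(x)*sin(exp(x)/2)/4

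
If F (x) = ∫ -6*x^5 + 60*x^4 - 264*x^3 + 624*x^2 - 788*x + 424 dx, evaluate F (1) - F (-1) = 1288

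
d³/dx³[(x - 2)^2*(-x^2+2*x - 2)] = 36 - 24*x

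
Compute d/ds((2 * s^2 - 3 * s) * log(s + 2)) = (4*s^2*log(s + 2) + 2*s^2 + 5*s*log(s + 2) - 3*s - 6*log(s + 2))/(s + 2)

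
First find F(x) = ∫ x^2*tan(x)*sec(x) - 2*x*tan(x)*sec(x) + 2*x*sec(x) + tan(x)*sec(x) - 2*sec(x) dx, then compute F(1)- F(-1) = -4*sec(1)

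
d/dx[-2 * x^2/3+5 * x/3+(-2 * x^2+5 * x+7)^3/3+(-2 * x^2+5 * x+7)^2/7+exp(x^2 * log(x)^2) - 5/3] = -16*x^5 + 100*x^4 - 600*x^3/7 - 2125*x^2/7 + 2*x*exp(x^2*log(x)^2)*log(x)^2 + 2*x*exp(x^2*log(x)^2)*log(x) + 3188*x/21 + 770/3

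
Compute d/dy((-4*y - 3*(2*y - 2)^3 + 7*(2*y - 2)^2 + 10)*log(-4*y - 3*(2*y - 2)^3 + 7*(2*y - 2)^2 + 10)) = -72*y^2*log(-12*y^3 + 50*y^2 - 66*y + 31) - 72*y^2 - 72*y^2*log(2) + 200*y*log(-12*y^3 + 50*y^2 - 66*y + 31) + 200*y*log(2) + 200*y - 132*log(-12*y^3 + 50*y^2 - 66*y + 31) - 132 - 132*log(2)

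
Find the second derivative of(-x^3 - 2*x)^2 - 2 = 30*x^4 + 48*x^2 + 8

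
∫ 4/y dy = 4*log(y) + C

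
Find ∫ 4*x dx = 2*x^2 + C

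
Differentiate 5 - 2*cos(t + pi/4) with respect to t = 2*sin(t + pi/4)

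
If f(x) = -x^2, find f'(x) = -2*x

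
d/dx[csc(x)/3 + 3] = -cot(x)*csc(x)/3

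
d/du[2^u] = 2^u*log(2)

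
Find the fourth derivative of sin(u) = sin(u)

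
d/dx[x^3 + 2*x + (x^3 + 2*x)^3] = 9*x^8 + 42*x^6 + 60*x^4 + 27*x^2 + 2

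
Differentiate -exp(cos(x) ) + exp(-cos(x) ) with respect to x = (exp(cos(x)) + exp(-cos(x)))*sin(x)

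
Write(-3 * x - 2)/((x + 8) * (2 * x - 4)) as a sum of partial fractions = -11/(10*(x + 8)) - 2/(5*(x - 2))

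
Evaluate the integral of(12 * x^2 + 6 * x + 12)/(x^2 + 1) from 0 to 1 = 3*log(2) + 12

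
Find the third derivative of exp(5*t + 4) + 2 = 125*exp(5*t + 4)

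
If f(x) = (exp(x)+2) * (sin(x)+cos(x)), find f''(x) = 2*sqrt(2)*(exp(x)*cos(x + pi/4) - sin(x + pi/4))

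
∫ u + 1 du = u^2/2 + u + C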